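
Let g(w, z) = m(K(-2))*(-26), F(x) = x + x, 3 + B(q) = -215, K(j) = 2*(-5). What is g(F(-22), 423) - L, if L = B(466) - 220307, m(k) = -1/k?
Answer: 1102612/5 ≈ 2.2052e+5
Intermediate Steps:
K(j) = -10
B(q) = -218 (B(q) = -3 - 215 = -218)
F(x) = 2*x
g(w, z) = -13/5 (g(w, z) = -1/(-10)*(-26) = -1*(-⅒)*(-26) = (⅒)*(-26) = -13/5)
L = -220525 (L = -218 - 220307 = -220525)
g(F(-22), 423) - L = -13/5 - 1*(-220525) = -13/5 + 220525 = 1102612/5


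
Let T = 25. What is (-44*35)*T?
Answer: -38500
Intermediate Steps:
(-44*35)*T = -44*35*25 = -1540*25 = -38500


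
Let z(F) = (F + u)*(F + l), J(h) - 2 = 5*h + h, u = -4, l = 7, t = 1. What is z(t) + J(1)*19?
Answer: 128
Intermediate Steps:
J(h) = 2 + 6*h (J(h) = 2 + (5*h + h) = 2 + 6*h)
z(F) = (-4 + F)*(7 + F) (z(F) = (F - 4)*(F + 7) = (-4 + F)*(7 + F))
z(t) + J(1)*19 = (-28 + 1² + 3*1) + (2 + 6*1)*19 = (-28 + 1 + 3) + (2 + 6)*19 = -24 + 8*19 = -24 + 152 = 128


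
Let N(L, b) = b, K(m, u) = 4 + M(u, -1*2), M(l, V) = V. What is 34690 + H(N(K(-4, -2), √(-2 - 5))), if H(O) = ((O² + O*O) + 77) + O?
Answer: 34753 + I*√7 ≈ 34753.0 + 2.6458*I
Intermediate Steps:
K(m, u) = 2 (K(m, u) = 4 - 1*2 = 4 - 2 = 2)
H(O) = 77 + O + 2*O² (H(O) = ((O² + O²) + 77) + O = (2*O² + 77) + O = (77 + 2*O²) + O = 77 + O + 2*O²)
34690 + H(N(K(-4, -2), √(-2 - 5))) = 34690 + (77 + √(-2 - 5) + 2*(√(-2 - 5))²) = 34690 + (77 + √(-7) + 2*(√(-7))²) = 34690 + (77 + I*√7 + 2*(I*√7)²) = 34690 + (77 + I*√7 + 2*(-7)) = 34690 + (77 + I*√7 - 14) = 34690 + (63 + I*√7) = 34753 + I*√7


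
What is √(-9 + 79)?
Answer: √70 ≈ 8.3666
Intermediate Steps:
√(-9 + 79) = √70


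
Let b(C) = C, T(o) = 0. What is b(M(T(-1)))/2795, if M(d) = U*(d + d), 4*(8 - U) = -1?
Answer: 0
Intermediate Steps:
U = 33/4 (U = 8 - ¼*(-1) = 8 + ¼ = 33/4 ≈ 8.2500)
M(d) = 33*d/2 (M(d) = 33*(d + d)/4 = 33*(2*d)/4 = 33*d/2)
b(M(T(-1)))/2795 = ((33/2)*0)/2795 = 0*(1/2795) = 0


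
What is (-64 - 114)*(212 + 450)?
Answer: -117836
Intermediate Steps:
(-64 - 114)*(212 + 450) = -178*662 = -117836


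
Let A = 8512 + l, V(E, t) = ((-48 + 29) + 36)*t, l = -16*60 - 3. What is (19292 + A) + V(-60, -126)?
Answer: 24699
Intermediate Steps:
l = -963 (l = -960 - 3 = -963)
V(E, t) = 17*t (V(E, t) = (-19 + 36)*t = 17*t)
A = 7549 (A = 8512 - 963 = 7549)
(19292 + A) + V(-60, -126) = (19292 + 7549) + 17*(-126) = 26841 - 2142 = 24699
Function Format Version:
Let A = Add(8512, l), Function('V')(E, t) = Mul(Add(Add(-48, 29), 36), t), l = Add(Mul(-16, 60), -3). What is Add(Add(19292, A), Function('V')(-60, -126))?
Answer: 24699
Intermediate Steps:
l = -963 (l = Add(-960, -3) = -963)
Function('V')(E, t) = Mul(17, t) (Function('V')(E, t) = Mul(Add(-19, 36), t) = Mul(17, t))
A = 7549 (A = Add(8512, -963) = 7549)
Add(Add(19292, A), Function('V')(-60, -126)) = Add(Add(19292, 7549), Mul(17, -126)) = Add(26841, -2142) = 24699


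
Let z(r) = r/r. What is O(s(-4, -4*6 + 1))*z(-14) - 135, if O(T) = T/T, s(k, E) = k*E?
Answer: -134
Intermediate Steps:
z(r) = 1
s(k, E) = E*k
O(T) = 1
O(s(-4, -4*6 + 1))*z(-14) - 135 = 1*1 - 135 = 1 - 135 = -134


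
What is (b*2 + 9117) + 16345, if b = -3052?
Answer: 19358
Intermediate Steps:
(b*2 + 9117) + 16345 = (-3052*2 + 9117) + 16345 = (-6104 + 9117) + 16345 = 3013 + 16345 = 19358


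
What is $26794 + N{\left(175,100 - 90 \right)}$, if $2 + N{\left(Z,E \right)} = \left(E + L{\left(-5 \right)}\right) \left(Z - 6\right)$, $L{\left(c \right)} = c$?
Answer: $27637$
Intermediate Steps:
$N{\left(Z,E \right)} = -2 + \left(-6 + Z\right) \left(-5 + E\right)$ ($N{\left(Z,E \right)} = -2 + \left(E - 5\right) \left(Z - 6\right) = -2 + \left(-5 + E\right) \left(-6 + Z\right) = -2 + \left(-6 + Z\right) \left(-5 + E\right)$)
$26794 + N{\left(175,100 - 90 \right)} = 26794 + \left(28 - 6 \left(100 - 90\right) - 875 + \left(100 - 90\right) 175\right) = 26794 + \left(28 - 60 - 875 + 10 \cdot 175\right) = 26794 + \left(28 - 60 - 875 + 1750\right) = 26794 + 843 = 27637$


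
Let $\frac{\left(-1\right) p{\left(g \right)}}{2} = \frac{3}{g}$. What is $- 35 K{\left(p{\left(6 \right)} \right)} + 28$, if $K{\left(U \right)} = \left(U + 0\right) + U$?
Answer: $98$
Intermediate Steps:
$p{\left(g \right)} = - \frac{6}{g}$ ($p{\left(g \right)} = - 2 \frac{3}{g} = - \frac{6}{g}$)
$K{\left(U \right)} = 2 U$ ($K{\left(U \right)} = U + U = 2 U$)
$- 35 K{\left(p{\left(6 \right)} \right)} + 28 = - 35 \cdot 2 \left(- \frac{6}{6}\right) + 28 = - 35 \cdot 2 \left(\left(-6\right) \frac{1}{6}\right) + 28 = - 35 \cdot 2 \left(-1\right) + 28 = \left(-35\right) \left(-2\right) + 28 = 70 + 28 = 98$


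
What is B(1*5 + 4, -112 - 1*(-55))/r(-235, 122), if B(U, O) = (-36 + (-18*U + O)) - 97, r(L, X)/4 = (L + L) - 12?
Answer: 44/241 ≈ 0.18257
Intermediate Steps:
r(L, X) = -48 + 8*L (r(L, X) = 4*((L + L) - 12) = 4*(2*L - 12) = 4*(-12 + 2*L) = -48 + 8*L)
B(U, O) = -133 + O - 18*U (B(U, O) = (-36 + (O - 18*U)) - 97 = (-36 + O - 18*U) - 97 = -133 + O - 18*U)
B(1*5 + 4, -112 - 1*(-55))/r(-235, 122) = (-133 + (-112 - 1*(-55)) - 18*(1*5 + 4))/(-48 + 8*(-235)) = (-133 + (-112 + 55) - 18*(5 + 4))/(-48 - 1880) = (-133 - 57 - 18*9)/(-1928) = (-133 - 57 - 162)*(-1/1928) = -352*(-1/1928) = 44/241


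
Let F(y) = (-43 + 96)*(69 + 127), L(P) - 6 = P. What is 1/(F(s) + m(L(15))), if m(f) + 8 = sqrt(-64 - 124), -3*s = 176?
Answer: 2595/26936147 - I*sqrt(47)/53872294 ≈ 9.6339e-5 - 1.2726e-7*I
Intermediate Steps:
s = -176/3 (s = -1/3*176 = -176/3 ≈ -58.667)
L(P) = 6 + P
m(f) = -8 + 2*I*sqrt(47) (m(f) = -8 + sqrt(-64 - 124) = -8 + sqrt(-188) = -8 + 2*I*sqrt(47))
F(y) = 10388 (F(y) = 53*196 = 10388)
1/(F(s) + m(L(15))) = 1/(10388 + (-8 + 2*I*sqrt(47))) = 1/(10380 + 2*I*sqrt(47))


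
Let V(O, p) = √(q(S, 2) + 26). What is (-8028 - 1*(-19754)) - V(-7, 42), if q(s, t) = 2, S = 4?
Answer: 11726 - 2*√7 ≈ 11721.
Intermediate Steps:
V(O, p) = 2*√7 (V(O, p) = √(2 + 26) = √28 = 2*√7)
(-8028 - 1*(-19754)) - V(-7, 42) = (-8028 - 1*(-19754)) - 2*√7 = (-8028 + 19754) - 2*√7 = 11726 - 2*√7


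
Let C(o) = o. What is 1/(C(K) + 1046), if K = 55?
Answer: 1/1101 ≈ 0.00090826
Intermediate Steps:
1/(C(K) + 1046) = 1/(55 + 1046) = 1/1101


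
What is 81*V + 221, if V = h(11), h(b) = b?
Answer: 1112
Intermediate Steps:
V = 11
81*V + 221 = 81*11 + 221 = 891 + 221 = 1112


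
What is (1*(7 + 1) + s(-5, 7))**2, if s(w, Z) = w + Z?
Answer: 100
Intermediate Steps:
s(w, Z) = Z + w
(1*(7 + 1) + s(-5, 7))**2 = (1*(7 + 1) + (7 - 5))**2 = (1*8 + 2)**2 = (8 + 2)**2 = 10**2 = 100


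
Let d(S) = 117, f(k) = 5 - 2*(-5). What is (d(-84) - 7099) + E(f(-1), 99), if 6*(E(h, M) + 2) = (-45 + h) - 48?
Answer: -6997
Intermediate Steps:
f(k) = 15 (f(k) = 5 + 10 = 15)
E(h, M) = -35/2 + h/6 (E(h, M) = -2 + ((-45 + h) - 48)/6 = -2 + (-93 + h)/6 = -2 + (-31/2 + h/6) = -35/2 + h/6)
(d(-84) - 7099) + E(f(-1), 99) = (117 - 7099) + (-35/2 + (1/6)*15) = -6982 + (-35/2 + 5/2) = -6982 - 15 = -6997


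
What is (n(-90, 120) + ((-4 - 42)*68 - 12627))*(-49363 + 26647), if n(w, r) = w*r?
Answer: 603223380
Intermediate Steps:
n(w, r) = r*w
(n(-90, 120) + ((-4 - 42)*68 - 12627))*(-49363 + 26647) = (120*(-90) + ((-4 - 42)*68 - 12627))*(-49363 + 26647) = (-10800 + (-46*68 - 12627))*(-22716) = (-10800 + (-3128 - 12627))*(-22716) = (-10800 - 15755)*(-22716) = -26555*(-22716) = 603223380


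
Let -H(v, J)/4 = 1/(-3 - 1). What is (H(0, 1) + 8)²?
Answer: 81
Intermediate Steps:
H(v, J) = 1 (H(v, J) = -4/(-3 - 1) = -4/(-4) = -4*(-¼) = 1)
(H(0, 1) + 8)² = (1 + 8)² = 9² = 81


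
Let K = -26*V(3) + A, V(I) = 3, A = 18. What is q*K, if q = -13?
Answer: 780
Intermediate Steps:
K = -60 (K = -26*3 + 18 = -78 + 18 = -60)
q*K = -13*(-60) = 780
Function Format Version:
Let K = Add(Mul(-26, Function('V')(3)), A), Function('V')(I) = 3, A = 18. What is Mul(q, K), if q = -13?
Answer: 780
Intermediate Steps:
K = -60 (K = Add(Mul(-26, 3), 18) = Add(-78, 18) = -60)
Mul(q, K) = Mul(-13, -60) = 780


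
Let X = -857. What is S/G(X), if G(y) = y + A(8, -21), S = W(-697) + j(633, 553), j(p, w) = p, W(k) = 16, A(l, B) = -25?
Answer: -649/882 ≈ -0.73583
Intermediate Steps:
S = 649 (S = 16 + 633 = 649)
G(y) = -25 + y (G(y) = y - 25 = -25 + y)
S/G(X) = 649/(-25 - 857) = 649/(-882) = 649*(-1/882) = -649/882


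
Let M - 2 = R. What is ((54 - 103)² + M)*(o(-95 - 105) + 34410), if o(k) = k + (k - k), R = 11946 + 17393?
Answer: 1085893820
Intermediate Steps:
R = 29339
M = 29341 (M = 2 + 29339 = 29341)
o(k) = k (o(k) = k + 0 = k)
((54 - 103)² + M)*(o(-95 - 105) + 34410) = ((54 - 103)² + 29341)*((-95 - 105) + 34410) = ((-49)² + 29341)*(-200 + 34410) = (2401 + 29341)*34210 = 31742*34210 = 1085893820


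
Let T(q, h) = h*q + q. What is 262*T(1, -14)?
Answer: -3406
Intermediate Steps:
T(q, h) = q + h*q
262*T(1, -14) = 262*(1*(1 - 14)) = 262*(1*(-13)) = 262*(-13) = -3406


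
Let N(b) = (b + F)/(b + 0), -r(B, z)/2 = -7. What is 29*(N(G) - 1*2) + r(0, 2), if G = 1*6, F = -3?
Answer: -59/2 ≈ -29.500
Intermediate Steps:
r(B, z) = 14 (r(B, z) = -2*(-7) = 14)
G = 6
N(b) = (-3 + b)/b (N(b) = (b - 3)/(b + 0) = (-3 + b)/b)
29*(N(G) - 1*2) + r(0, 2) = 29*((-3 + 6)/6 - 1*2) + 14 = 29*((1/6)*3 - 2) + 14 = 29*(1/2 - 2) + 14 = 29*(-3/2) + 14 = -87/2 + 14 = -59/2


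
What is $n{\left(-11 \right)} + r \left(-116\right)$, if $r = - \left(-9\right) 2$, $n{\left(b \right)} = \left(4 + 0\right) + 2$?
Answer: $-2082$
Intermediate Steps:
$n{\left(b \right)} = 6$ ($n{\left(b \right)} = 4 + 2 = 6$)
$r = 18$ ($r = \left(-1\right) \left(-18\right) = 18$)
$n{\left(-11 \right)} + r \left(-116\right) = 6 + 18 \left(-116\right) = 6 - 2088 = -2082$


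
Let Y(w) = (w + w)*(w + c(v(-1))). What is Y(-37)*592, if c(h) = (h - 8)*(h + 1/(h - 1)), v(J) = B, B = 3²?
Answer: 1221148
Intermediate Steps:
B = 9
v(J) = 9
c(h) = (-8 + h)*(h + 1/(-1 + h))
Y(w) = 2*w*(73/8 + w) (Y(w) = (w + w)*(w + (-8 + 9³ - 9*9² + 9*9)/(-1 + 9)) = (2*w)*(w + (-8 + 729 - 9*81 + 81)/8) = (2*w)*(w + (-8 + 729 - 729 + 81)/8) = (2*w)*(w + (⅛)*73) = (2*w)*(w + 73/8) = (2*w)*(73/8 + w) = 2*w*(73/8 + w))
Y(-37)*592 = ((¼)*(-37)*(73 + 8*(-37)))*592 = ((¼)*(-37)*(73 - 296))*592 = ((¼)*(-37)*(-223))*592 = (8251/4)*592 = 1221148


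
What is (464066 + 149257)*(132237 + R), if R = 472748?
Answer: 371051215155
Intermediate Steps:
(464066 + 149257)*(132237 + R) = (464066 + 149257)*(132237 + 472748) = 613323*604985 = 371051215155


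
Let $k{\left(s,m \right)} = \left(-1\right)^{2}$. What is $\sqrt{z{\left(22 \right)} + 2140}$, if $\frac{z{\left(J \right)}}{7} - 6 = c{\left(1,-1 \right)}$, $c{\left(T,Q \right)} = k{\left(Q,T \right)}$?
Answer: $\sqrt{2189} \approx 46.787$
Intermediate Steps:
$k{\left(s,m \right)} = 1$
$c{\left(T,Q \right)} = 1$
$z{\left(J \right)} = 49$ ($z{\left(J \right)} = 42 + 7 \cdot 1 = 42 + 7 = 49$)
$\sqrt{z{\left(22 \right)} + 2140} = \sqrt{49 + 2140} = \sqrt{2189}$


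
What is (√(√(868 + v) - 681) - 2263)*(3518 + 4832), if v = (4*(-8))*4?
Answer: -18896050 + 8350*I*√(681 - 2*√185) ≈ -1.8896e+7 + 2.1351e+5*I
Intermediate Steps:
v = -128 (v = -32*4 = -128)
(√(√(868 + v) - 681) - 2263)*(3518 + 4832) = (√(√(868 - 128) - 681) - 2263)*(3518 + 4832) = (√(√740 - 681) - 2263)*8350 = (√(2*√185 - 681) - 2263)*8350 = (√(-681 + 2*√185) - 2263)*8350 = (-2263 + √(-681 + 2*√185))*8350 = -18896050 + 8350*√(-681 + 2*√185)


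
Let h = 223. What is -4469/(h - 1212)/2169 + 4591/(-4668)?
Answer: -3275827013/3337839396 ≈ -0.98142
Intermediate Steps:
-4469/(h - 1212)/2169 + 4591/(-4668) = -4469/(223 - 1212)/2169 + 4591/(-4668) = -4469/(-989)*(1/2169) + 4591*(-1/4668) = -4469*(-1/989)*(1/2169) - 4591/4668 = (4469/989)*(1/2169) - 4591/4668 = 4469/2145141 - 4591/4668 = -3275827013/3337839396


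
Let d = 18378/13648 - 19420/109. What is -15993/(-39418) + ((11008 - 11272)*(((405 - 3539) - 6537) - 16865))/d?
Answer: -205397446052919705/5184274241222 ≈ -39619.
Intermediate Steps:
d = -131520479/743816 (d = 18378*(1/13648) - 19420*1/109 = 9189/6824 - 19420/109 = -131520479/743816 ≈ -176.82)
-15993/(-39418) + ((11008 - 11272)*(((405 - 3539) - 6537) - 16865))/d = -15993/(-39418) + ((11008 - 11272)*(((405 - 3539) - 6537) - 16865))/(-131520479/743816) = -15993*(-1/39418) - 264*((-3134 - 6537) - 16865)*(-743816/131520479) = 15993/39418 - 264*(-9671 - 16865)*(-743816/131520479) = 15993/39418 - 264*(-26536)*(-743816/131520479) = 15993/39418 + 7005504*(-743816/131520479) = 15993/39418 - 5210805963264/131520479 = -205397446052919705/5184274241222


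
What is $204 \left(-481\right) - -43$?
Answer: $-98081$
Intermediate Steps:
$204 \left(-481\right) - -43 = -98124 + 43 = -98081$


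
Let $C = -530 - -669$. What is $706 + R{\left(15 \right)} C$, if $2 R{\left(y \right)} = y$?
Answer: $\frac{3497}{2} \approx 1748.5$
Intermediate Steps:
$R{\left(y \right)} = \frac{y}{2}$
$C = 139$ ($C = -530 + 669 = 139$)
$706 + R{\left(15 \right)} C = 706 + \frac{1}{2} \cdot 15 \cdot 139 = 706 + \frac{15}{2} \cdot 139 = 706 + \frac{2085}{2} = \frac{3497}{2}$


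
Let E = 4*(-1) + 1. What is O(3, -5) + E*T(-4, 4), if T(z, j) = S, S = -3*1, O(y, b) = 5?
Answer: 14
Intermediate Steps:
S = -3
T(z, j) = -3
E = -3 (E = -4 + 1 = -3)
O(3, -5) + E*T(-4, 4) = 5 - 3*(-3) = 5 + 9 = 14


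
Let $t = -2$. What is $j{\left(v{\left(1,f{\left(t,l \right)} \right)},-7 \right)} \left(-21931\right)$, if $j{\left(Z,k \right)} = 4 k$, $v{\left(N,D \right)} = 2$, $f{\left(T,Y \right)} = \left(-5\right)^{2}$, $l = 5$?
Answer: $614068$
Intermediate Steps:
$f{\left(T,Y \right)} = 25$
$j{\left(v{\left(1,f{\left(t,l \right)} \right)},-7 \right)} \left(-21931\right) = 4 \left(-7\right) \left(-21931\right) = \left(-28\right) \left(-21931\right) = 614068$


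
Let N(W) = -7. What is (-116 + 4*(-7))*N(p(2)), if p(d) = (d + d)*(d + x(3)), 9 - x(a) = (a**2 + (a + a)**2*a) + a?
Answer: 1008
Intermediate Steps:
x(a) = 9 - a - a**2 - 4*a**3 (x(a) = 9 - ((a**2 + (a + a)**2*a) + a) = 9 - ((a**2 + (2*a)**2*a) + a) = 9 - ((a**2 + (4*a**2)*a) + a) = 9 - ((a**2 + 4*a**3) + a) = 9 - (a + a**2 + 4*a**3) = 9 + (-a - a**2 - 4*a**3) = 9 - a - a**2 - 4*a**3)
p(d) = 2*d*(-111 + d) (p(d) = (d + d)*(d + (9 - 1*3 - 1*3**2 - 4*3**3)) = (2*d)*(d + (9 - 3 - 1*9 - 4*27)) = (2*d)*(d + (9 - 3 - 9 - 108)) = (2*d)*(d - 111) = (2*d)*(-111 + d) = 2*d*(-111 + d))
(-116 + 4*(-7))*N(p(2)) = (-116 + 4*(-7))*(-7) = (-116 - 28)*(-7) = -144*(-7) = 1008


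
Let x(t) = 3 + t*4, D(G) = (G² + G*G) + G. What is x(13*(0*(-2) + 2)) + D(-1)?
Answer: 108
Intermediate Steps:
D(G) = G + 2*G² (D(G) = (G² + G²) + G = 2*G² + G = G + 2*G²)
x(t) = 3 + 4*t
x(13*(0*(-2) + 2)) + D(-1) = (3 + 4*(13*(0*(-2) + 2))) - (1 + 2*(-1)) = (3 + 4*(13*(0 + 2))) - (1 - 2) = (3 + 4*(13*2)) - 1*(-1) = (3 + 4*26) + 1 = (3 + 104) + 1 = 107 + 1 = 108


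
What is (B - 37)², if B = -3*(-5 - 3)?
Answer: 169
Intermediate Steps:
B = 24 (B = -3*(-8) = 24)
(B - 37)² = (24 - 37)² = (-13)² = 169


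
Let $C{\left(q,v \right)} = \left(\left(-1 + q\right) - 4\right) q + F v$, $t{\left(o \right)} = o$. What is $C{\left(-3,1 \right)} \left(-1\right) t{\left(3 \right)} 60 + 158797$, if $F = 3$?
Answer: $153937$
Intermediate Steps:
$C{\left(q,v \right)} = 3 v + q \left(-5 + q\right)$ ($C{\left(q,v \right)} = \left(\left(-1 + q\right) - 4\right) q + 3 v = \left(-5 + q\right) q + 3 v = q \left(-5 + q\right) + 3 v = 3 v + q \left(-5 + q\right)$)
$C{\left(-3,1 \right)} \left(-1\right) t{\left(3 \right)} 60 + 158797 = \left(\left(-3\right)^{2} - -15 + 3 \cdot 1\right) \left(-1\right) 3 \cdot 60 + 158797 = \left(9 + 15 + 3\right) \left(-1\right) 3 \cdot 60 + 158797 = 27 \left(-1\right) 3 \cdot 60 + 158797 = \left(-27\right) 3 \cdot 60 + 158797 = \left(-81\right) 60 + 158797 = -4860 + 158797 = 153937$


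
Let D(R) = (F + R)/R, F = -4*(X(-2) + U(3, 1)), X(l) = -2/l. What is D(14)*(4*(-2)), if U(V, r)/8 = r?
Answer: 88/7 ≈ 12.571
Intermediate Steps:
U(V, r) = 8*r
F = -36 (F = -4*(-2/(-2) + 8*1) = -4*(-2*(-½) + 8) = -4*(1 + 8) = -4*9 = -36)
D(R) = (-36 + R)/R
D(14)*(4*(-2)) = ((-36 + 14)/14)*(4*(-2)) = ((1/14)*(-22))*(-8) = -11/7*(-8) = 88/7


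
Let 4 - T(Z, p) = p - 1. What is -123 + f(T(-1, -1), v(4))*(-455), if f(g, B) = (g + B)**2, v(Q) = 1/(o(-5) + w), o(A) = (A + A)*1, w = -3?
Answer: -209114/13 ≈ -16086.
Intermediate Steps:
T(Z, p) = 5 - p (T(Z, p) = 4 - (p - 1) = 4 - (-1 + p) = 4 + (1 - p) = 5 - p)
o(A) = 2*A (o(A) = (2*A)*1 = 2*A)
v(Q) = -1/13 (v(Q) = 1/(2*(-5) - 3) = 1/(-10 - 3) = 1/(-13) = -1/13)
f(g, B) = (B + g)**2
-123 + f(T(-1, -1), v(4))*(-455) = -123 + (-1/13 + (5 - 1*(-1)))**2*(-455) = -123 + (-1/13 + (5 + 1))**2*(-455) = -123 + (-1/13 + 6)**2*(-455) = -123 + (77/13)**2*(-455) = -123 + (5929/169)*(-455) = -123 - 207515/13 = -209114/13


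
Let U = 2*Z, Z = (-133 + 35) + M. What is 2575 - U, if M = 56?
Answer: 2659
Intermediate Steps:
Z = -42 (Z = (-133 + 35) + 56 = -98 + 56 = -42)
U = -84 (U = 2*(-42) = -84)
2575 - U = 2575 - 1*(-84) = 2575 + 84 = 2659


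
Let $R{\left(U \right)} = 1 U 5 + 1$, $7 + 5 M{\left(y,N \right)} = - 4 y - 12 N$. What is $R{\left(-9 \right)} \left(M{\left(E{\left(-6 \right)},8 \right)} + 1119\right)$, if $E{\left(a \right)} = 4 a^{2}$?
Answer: $- \frac{216304}{5} \approx -43261.0$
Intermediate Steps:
$M{\left(y,N \right)} = - \frac{7}{5} - \frac{12 N}{5} - \frac{4 y}{5}$ ($M{\left(y,N \right)} = - \frac{7}{5} + \frac{- 4 y - 12 N}{5} = - \frac{7}{5} + \frac{- 12 N - 4 y}{5} = - \frac{7}{5} - \left(\frac{4 y}{5} + \frac{12 N}{5}\right) = - \frac{7}{5} - \frac{12 N}{5} - \frac{4 y}{5}$)
$R{\left(U \right)} = 1 + 5 U$ ($R{\left(U \right)} = 1 \cdot 5 U + 1 = 5 U + 1 = 1 + 5 U$)
$R{\left(-9 \right)} \left(M{\left(E{\left(-6 \right)},8 \right)} + 1119\right) = \left(1 + 5 \left(-9\right)\right) \left(\left(- \frac{7}{5} - \frac{96}{5} - \frac{4 \cdot 4 \left(-6\right)^{2}}{5}\right) + 1119\right) = \left(1 - 45\right) \left(\left(- \frac{7}{5} - \frac{96}{5} - \frac{4 \cdot 4 \cdot 36}{5}\right) + 1119\right) = - 44 \left(\left(- \frac{7}{5} - \frac{96}{5} - \frac{576}{5}\right) + 1119\right) = - 44 \left(- \frac{679}{5} + 1119\right) = \left(-44\right) \frac{4916}{5} = - \frac{216304}{5}$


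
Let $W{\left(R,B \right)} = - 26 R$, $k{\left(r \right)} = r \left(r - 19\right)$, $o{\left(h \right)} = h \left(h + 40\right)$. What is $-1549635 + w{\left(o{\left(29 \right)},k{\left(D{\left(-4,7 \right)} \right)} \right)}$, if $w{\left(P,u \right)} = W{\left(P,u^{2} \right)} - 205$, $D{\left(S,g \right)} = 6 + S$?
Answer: $-1601866$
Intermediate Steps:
$o{\left(h \right)} = h \left(40 + h\right)$
$k{\left(r \right)} = r \left(-19 + r\right)$
$w{\left(P,u \right)} = -205 - 26 P$ ($w{\left(P,u \right)} = - 26 P - 205 = -205 - 26 P$)
$-1549635 + w{\left(o{\left(29 \right)},k{\left(D{\left(-4,7 \right)} \right)} \right)} = -1549635 - \left(205 + 26 \cdot 29 \left(40 + 29\right)\right) = -1549635 - \left(205 + 26 \cdot 29 \cdot 69\right) = -1549635 - 52231 = -1601866$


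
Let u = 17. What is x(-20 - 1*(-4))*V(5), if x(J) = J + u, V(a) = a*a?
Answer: 25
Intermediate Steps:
V(a) = a**2
x(J) = 17 + J (x(J) = J + 17 = 17 + J)
x(-20 - 1*(-4))*V(5) = (17 + (-20 - 1*(-4)))*5**2 = (17 + (-20 + 4))*25 = (17 - 16)*25 = 1*25 = 25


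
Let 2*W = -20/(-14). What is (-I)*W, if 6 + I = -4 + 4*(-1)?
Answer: 10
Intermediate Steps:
I = -14 (I = -6 + (-4 + 4*(-1)) = -6 + (-4 - 4) = -6 - 8 = -14)
W = 5/7 (W = (-20/(-14))/2 = (-20*(-1/14))/2 = (½)*(10/7) = 5/7 ≈ 0.71429)
(-I)*W = -1*(-14)*(5/7) = 14*(5/7) = 10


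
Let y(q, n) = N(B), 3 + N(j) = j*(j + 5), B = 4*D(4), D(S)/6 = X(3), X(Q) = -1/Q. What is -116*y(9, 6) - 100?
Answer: -2536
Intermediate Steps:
D(S) = -2 (D(S) = 6*(-1/3) = 6*(-1*⅓) = 6*(-⅓) = -2)
B = -8 (B = 4*(-2) = -8)
N(j) = -3 + j*(5 + j) (N(j) = -3 + j*(j + 5) = -3 + j*(5 + j))
y(q, n) = 21 (y(q, n) = -3 + (-8)² + 5*(-8) = -3 + 64 - 40 = 21)
-116*y(9, 6) - 100 = -116*21 - 100 = -2436 - 100 = -2536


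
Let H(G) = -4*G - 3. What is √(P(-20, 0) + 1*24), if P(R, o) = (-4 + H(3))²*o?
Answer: 2*√6 ≈ 4.8990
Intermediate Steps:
H(G) = -3 - 4*G
P(R, o) = 361*o (P(R, o) = (-4 + (-3 - 4*3))²*o = (-4 + (-3 - 12))²*o = (-4 - 15)²*o = (-19)²*o = 361*o)
√(P(-20, 0) + 1*24) = √(361*0 + 1*24) = √(0 + 24) = √24 = 2*√6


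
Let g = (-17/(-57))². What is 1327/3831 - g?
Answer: 1068088/4148973 ≈ 0.25743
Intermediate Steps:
g = 289/3249 (g = (-17*(-1)/57)² = (-1*(-17/57))² = (17/57)² = 289/3249 ≈ 0.088950)
1327/3831 - g = 1327/3831 - 1*289/3249 = 1327*(1/3831) - 289/3249 = 1327/3831 - 289/3249 = 1068088/4148973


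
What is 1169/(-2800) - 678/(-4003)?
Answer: -397301/1601200 ≈ -0.24813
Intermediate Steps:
1169/(-2800) - 678/(-4003) = 1169*(-1/2800) - 678*(-1/4003) = -167/400 + 678/4003 = -397301/1601200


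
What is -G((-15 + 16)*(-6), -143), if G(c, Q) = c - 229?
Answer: 235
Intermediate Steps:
G(c, Q) = -229 + c
-G((-15 + 16)*(-6), -143) = -(-229 + (-15 + 16)*(-6)) = -(-229 + 1*(-6)) = -(-229 - 6) = -1*(-235) = 235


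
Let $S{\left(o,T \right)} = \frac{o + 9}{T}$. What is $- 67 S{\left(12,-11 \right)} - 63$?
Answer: $\frac{714}{11} \approx 64.909$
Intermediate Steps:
$S{\left(o,T \right)} = \frac{9 + o}{T}$
$- 67 S{\left(12,-11 \right)} - 63 = - 67 \frac{9 + 12}{-11} - 63 = - 67 \left(\left(- \frac{1}{11}\right) 21\right) - 63 = \left(-67\right) \left(- \frac{21}{11}\right) - 63 = \frac{1407}{11} - 63 = \frac{714}{11}$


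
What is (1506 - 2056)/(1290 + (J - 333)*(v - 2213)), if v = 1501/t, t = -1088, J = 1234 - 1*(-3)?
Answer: 14960/54413849 ≈ 0.00027493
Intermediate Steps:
J = 1237 (J = 1234 + 3 = 1237)
v = -1501/1088 (v = 1501/(-1088) = 1501*(-1/1088) = -1501/1088 ≈ -1.3796)
(1506 - 2056)/(1290 + (J - 333)*(v - 2213)) = (1506 - 2056)/(1290 + (1237 - 333)*(-1501/1088 - 2213)) = -550/(1290 + 904*(-2409245/1088)) = -550/(1290 - 272244685/136) = -550/(-272069245/136) = -550*(-136/272069245) = 14960/54413849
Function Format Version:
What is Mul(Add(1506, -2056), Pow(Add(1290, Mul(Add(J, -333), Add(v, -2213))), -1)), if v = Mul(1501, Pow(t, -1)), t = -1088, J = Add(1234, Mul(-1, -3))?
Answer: Rational(14960, 54413849) ≈ 0.00027493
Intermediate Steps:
J = 1237 (J = Add(1234, 3) = 1237)
v = Rational(-1501, 1088) (v = Mul(1501, Pow(-1088, -1)) = Mul(1501, Rational(-1, 1088)) = Rational(-1501, 1088) ≈ -1.3796)
Mul(Add(1506, -2056), Pow(Add(1290, Mul(Add(J, -333), Add(v, -2213))), -1)) = Mul(Add(1506, -2056), Pow(Add(1290, Mul(Add(1237, -333), Add(Rational(-1501, 1088), -2213))), -1)) = Mul(-550, Pow(Add(1290, Mul(904, Rational(-2409245, 1088))), -1)) = Mul(-550, Pow(Add(1290, Rational(-272244685, 136)), -1)) = Mul(-550, Pow(Rational(-272069245, 136), -1)) = Mul(-550, Rational(-136, 272069245)) = Rational(14960, 54413849)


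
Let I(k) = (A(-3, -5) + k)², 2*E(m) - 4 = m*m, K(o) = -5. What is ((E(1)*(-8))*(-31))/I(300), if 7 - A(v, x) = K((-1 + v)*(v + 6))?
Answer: 155/24336 ≈ 0.0063692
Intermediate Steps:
A(v, x) = 12 (A(v, x) = 7 - 1*(-5) = 7 + 5 = 12)
E(m) = 2 + m²/2 (E(m) = 2 + (m*m)/2 = 2 + m²/2)
I(k) = (12 + k)²
((E(1)*(-8))*(-31))/I(300) = (((2 + (½)*1²)*(-8))*(-31))/((12 + 300)²) = (((2 + (½)*1)*(-8))*(-31))/(312²) = (((2 + ½)*(-8))*(-31))/97344 = (((5/2)*(-8))*(-31))*(1/97344) = -20*(-31)*(1/97344) = 620*(1/97344) = 155/24336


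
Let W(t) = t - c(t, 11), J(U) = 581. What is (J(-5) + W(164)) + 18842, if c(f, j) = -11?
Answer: 19598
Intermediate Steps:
W(t) = 11 + t (W(t) = t - 1*(-11) = t + 11 = 11 + t)
(J(-5) + W(164)) + 18842 = (581 + (11 + 164)) + 18842 = (581 + 175) + 18842 = 756 + 18842 = 19598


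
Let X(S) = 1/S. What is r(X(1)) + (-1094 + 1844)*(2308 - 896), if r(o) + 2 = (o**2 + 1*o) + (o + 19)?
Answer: 1059020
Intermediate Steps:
r(o) = 17 + o**2 + 2*o (r(o) = -2 + ((o**2 + 1*o) + (o + 19)) = -2 + ((o**2 + o) + (19 + o)) = -2 + ((o + o**2) + (19 + o)) = -2 + (19 + o**2 + 2*o) = 17 + o**2 + 2*o)
r(X(1)) + (-1094 + 1844)*(2308 - 896) = (17 + (1/1)**2 + 2/1) + (-1094 + 1844)*(2308 - 896) = (17 + 1**2 + 2*1) + 750*1412 = (17 + 1 + 2) + 1059000 = 20 + 1059000 = 1059020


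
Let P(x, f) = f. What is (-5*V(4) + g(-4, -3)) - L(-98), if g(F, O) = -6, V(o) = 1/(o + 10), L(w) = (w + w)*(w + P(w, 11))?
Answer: -238817/14 ≈ -17058.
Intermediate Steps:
L(w) = 2*w*(11 + w) (L(w) = (w + w)*(w + 11) = (2*w)*(11 + w) = 2*w*(11 + w))
V(o) = 1/(10 + o)
(-5*V(4) + g(-4, -3)) - L(-98) = (-5/(10 + 4) - 6) - 2*(-98)*(11 - 98) = (-5/14 - 6) - 2*(-98)*(-87) = (-5*1/14 - 6) - 1*17052 = (-5/14 - 6) - 17052 = -89/14 - 17052 = -238817/14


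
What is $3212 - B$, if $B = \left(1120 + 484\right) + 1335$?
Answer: $273$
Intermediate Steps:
$B = 2939$ ($B = 1604 + 1335 = 2939$)
$3212 - B = 3212 - 2939 = 273$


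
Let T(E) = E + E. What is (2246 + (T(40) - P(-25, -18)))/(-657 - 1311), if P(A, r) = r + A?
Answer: -2369/1968 ≈ -1.2038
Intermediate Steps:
T(E) = 2*E
P(A, r) = A + r
(2246 + (T(40) - P(-25, -18)))/(-657 - 1311) = (2246 + (2*40 - (-25 - 18)))/(-657 - 1311) = (2246 + (80 - 1*(-43)))/(-1968) = (2246 + (80 + 43))*(-1/1968) = (2246 + 123)*(-1/1968) = 2369*(-1/1968) = -2369/1968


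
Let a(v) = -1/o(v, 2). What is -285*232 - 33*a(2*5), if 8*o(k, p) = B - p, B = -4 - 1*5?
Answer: -66144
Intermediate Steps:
B = -9 (B = -4 - 5 = -9)
o(k, p) = -9/8 - p/8 (o(k, p) = (-9 - p)/8 = -9/8 - p/8)
a(v) = 8/11 (a(v) = -1/(-9/8 - ⅛*2) = -1/(-9/8 - ¼) = -1/(-11/8) = -1*(-8/11) = 8/11)
-285*232 - 33*a(2*5) = -285*232 - 33*8/11 = -66120 - 24 = -66144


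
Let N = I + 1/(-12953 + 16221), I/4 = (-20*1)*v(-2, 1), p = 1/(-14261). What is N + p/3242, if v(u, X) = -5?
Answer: 30218671398647/75546620708 ≈ 400.00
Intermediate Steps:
p = -1/14261 ≈ -7.0121e-5
I = 400 (I = 4*(-20*1*(-5)) = 4*(-20*(-5)) = 4*100 = 400)
N = 1307201/3268 (N = 400 + 1/(-12953 + 16221) = 400 + 1/3268 = 1307201/3268 ≈ 400.00)
N + p/3242 = 1307201/3268 - 1/14261/3242 = 1307201/3268 - 1/14261*1/3242 = 1307201/3268 - 1/46234162 = 30218671398647/75546620708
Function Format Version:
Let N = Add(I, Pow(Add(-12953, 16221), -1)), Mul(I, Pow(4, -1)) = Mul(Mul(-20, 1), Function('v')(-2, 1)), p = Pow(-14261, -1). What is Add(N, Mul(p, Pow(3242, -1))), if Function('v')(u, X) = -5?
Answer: Rational(30218671398647, 75546620708) ≈ 400.00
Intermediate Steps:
p = Rational(-1, 14261) ≈ -7.0121e-5
I = 400 (I = Mul(4, Mul(Mul(-20, 1), -5)) = Mul(4, Mul(-20, -5)) = Mul(4, 100) = 400)
N = Rational(1307201, 3268) (N = Add(400, Pow(Add(-12953, 16221), -1)) = Add(400, Pow(3268, -1)) = Add(400, Rational(1, 3268)) = Rational(1307201, 3268) ≈ 400.00)
Add(N, Mul(p, Pow(3242, -1))) = Add(Rational(1307201, 3268), Mul(Rational(-1, 14261), Pow(3242, -1))) = Add(Rational(1307201, 3268), Mul(Rational(-1, 14261), Rational(1, 3242))) = Add(Rational(1307201, 3268), Rational(-1, 46234162)) = Rational(30218671398647, 75546620708)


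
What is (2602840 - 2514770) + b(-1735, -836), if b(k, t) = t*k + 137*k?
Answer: 1300835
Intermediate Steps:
b(k, t) = 137*k + k*t (b(k, t) = k*t + 137*k = 137*k + k*t)
(2602840 - 2514770) + b(-1735, -836) = (2602840 - 2514770) - 1735*(137 - 836) = 88070 - 1735*(-699) = 88070 + 1212765 = 1300835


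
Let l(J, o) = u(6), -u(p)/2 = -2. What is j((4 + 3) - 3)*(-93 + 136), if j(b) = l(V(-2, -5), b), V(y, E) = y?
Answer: 172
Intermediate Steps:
u(p) = 4 (u(p) = -2*(-2) = 4)
l(J, o) = 4
j(b) = 4
j((4 + 3) - 3)*(-93 + 136) = 4*(-93 + 136) = 4*43 = 172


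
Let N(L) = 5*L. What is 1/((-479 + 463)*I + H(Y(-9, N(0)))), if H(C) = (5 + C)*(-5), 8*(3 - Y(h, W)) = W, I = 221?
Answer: -1/3576 ≈ -0.00027964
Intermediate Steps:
Y(h, W) = 3 - W/8
H(C) = -25 - 5*C
1/((-479 + 463)*I + H(Y(-9, N(0)))) = 1/((-479 + 463)*221 + (-25 - 5*(3 - 5*0/8))) = 1/(-16*221 + (-25 - 5*(3 - ⅛*0))) = 1/(-3536 + (-25 - 5*(3 + 0))) = 1/(-3536 + (-25 - 5*3)) = 1/(-3536 + (-25 - 15)) = 1/(-3536 - 40) = 1/(-3576) = -1/3576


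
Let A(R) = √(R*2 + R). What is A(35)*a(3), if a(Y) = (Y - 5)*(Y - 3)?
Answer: 0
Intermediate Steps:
A(R) = √3*√R (A(R) = √(2*R + R) = √(3*R) = √3*√R)
a(Y) = (-5 + Y)*(-3 + Y)
A(35)*a(3) = (√3*√35)*(15 + 3² - 8*3) = √105*(15 + 9 - 24) = √105*0 = 0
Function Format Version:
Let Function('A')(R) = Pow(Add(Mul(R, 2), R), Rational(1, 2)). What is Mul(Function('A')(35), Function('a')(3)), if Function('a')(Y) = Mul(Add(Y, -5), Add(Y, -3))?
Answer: 0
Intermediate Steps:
Function('A')(R) = Mul(Pow(3, Rational(1, 2)), Pow(R, Rational(1, 2))) (Function('A')(R) = Pow(Add(Mul(2, R), R), Rational(1, 2)) = Pow(Mul(3, R), Rational(1, 2)) = Mul(Pow(3, Rational(1, 2)), Pow(R, Rational(1, 2))))
Function('a')(Y) = Mul(Add(-5, Y), Add(-3, Y))
Mul(Function('A')(35), Function('a')(3)) = Mul(Mul(Pow(3, Rational(1, 2)), Pow(35, Rational(1, 2))), Add(15, Pow(3, 2), Mul(-8, 3))) = Mul(Pow(105, Rational(1, 2)), Add(15, 9, -24)) = Mul(Pow(105, Rational(1, 2)), 0) = 0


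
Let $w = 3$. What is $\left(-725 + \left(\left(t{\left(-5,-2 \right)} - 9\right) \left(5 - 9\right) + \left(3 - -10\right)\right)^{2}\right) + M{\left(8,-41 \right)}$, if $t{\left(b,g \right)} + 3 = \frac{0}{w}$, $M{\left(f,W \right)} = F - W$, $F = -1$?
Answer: $3036$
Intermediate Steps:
$M{\left(f,W \right)} = -1 - W$
$t{\left(b,g \right)} = -3$ ($t{\left(b,g \right)} = -3 + \frac{0}{3} = -3 + 0 \cdot \frac{1}{3} = -3 + 0 = -3$)
$\left(-725 + \left(\left(t{\left(-5,-2 \right)} - 9\right) \left(5 - 9\right) + \left(3 - -10\right)\right)^{2}\right) + M{\left(8,-41 \right)} = \left(-725 + \left(\left(-3 - 9\right) \left(5 - 9\right) + \left(3 - -10\right)\right)^{2}\right) - -40 = \left(-725 + \left(\left(-12\right) \left(-4\right) + \left(3 + 10\right)\right)^{2}\right) + \left(-1 + 41\right) = \left(-725 + \left(48 + 13\right)^{2}\right) + 40 = \left(-725 + 61^{2}\right) + 40 = \left(-725 + 3721\right) + 40 = 2996 + 40 = 3036$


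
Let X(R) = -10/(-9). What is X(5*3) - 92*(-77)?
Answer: 63766/9 ≈ 7085.1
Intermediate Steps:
X(R) = 10/9 (X(R) = -10*(-1/9) = 10/9)
X(5*3) - 92*(-77) = 10/9 - 92*(-77) = 10/9 + 7084 = 63766/9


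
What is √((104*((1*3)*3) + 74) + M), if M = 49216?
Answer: √50226 ≈ 224.11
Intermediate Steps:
√((104*((1*3)*3) + 74) + M) = √((104*((1*3)*3) + 74) + 49216) = √((104*(3*3) + 74) + 49216) = √((104*9 + 74) + 49216) = √((936 + 74) + 49216) = √(1010 + 49216) = √50226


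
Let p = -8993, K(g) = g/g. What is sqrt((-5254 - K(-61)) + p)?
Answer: 2*I*sqrt(3562) ≈ 119.36*I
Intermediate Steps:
K(g) = 1
sqrt((-5254 - K(-61)) + p) = sqrt((-5254 - 1*1) - 8993) = sqrt((-5254 - 1) - 8993) = sqrt(-5255 - 8993) = sqrt(-14248) = 2*I*sqrt(3562)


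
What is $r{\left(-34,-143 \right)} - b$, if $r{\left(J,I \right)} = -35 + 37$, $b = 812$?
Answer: $-810$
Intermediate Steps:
$r{\left(J,I \right)} = 2$
$r{\left(-34,-143 \right)} - b = 2 - 812 = -810$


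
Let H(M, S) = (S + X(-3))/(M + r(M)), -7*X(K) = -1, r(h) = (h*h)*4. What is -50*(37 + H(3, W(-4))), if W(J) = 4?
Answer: -506500/273 ≈ -1855.3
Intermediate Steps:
r(h) = 4*h² (r(h) = h²*4 = 4*h²)
X(K) = ⅐ (X(K) = -⅐*(-1) = ⅐)
H(M, S) = (⅐ + S)/(M + 4*M²) (H(M, S) = (S + ⅐)/(M + 4*M²) = (⅐ + S)/(M + 4*M²))
-50*(37 + H(3, W(-4))) = -50*(37 + (⅐ + 4)/(3*(1 + 4*3))) = -50*(37 + (⅓)*(29/7)/(1 + 12)) = -50*(37 + (⅓)*(29/7)/13) = -50*(37 + (⅓)*(1/13)*(29/7)) = -50*(37 + 29/273) = -50*10130/273 = -506500/273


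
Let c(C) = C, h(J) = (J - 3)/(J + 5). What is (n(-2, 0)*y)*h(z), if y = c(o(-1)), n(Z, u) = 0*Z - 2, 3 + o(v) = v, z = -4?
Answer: -56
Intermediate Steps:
o(v) = -3 + v
n(Z, u) = -2 (n(Z, u) = 0 - 2 = -2)
h(J) = (-3 + J)/(5 + J)
y = -4 (y = -3 - 1 = -4)
(n(-2, 0)*y)*h(z) = (-2*(-4))*((-3 - 4)/(5 - 4)) = 8*(-7/1) = 8*(1*(-7)) = 8*(-7) = -56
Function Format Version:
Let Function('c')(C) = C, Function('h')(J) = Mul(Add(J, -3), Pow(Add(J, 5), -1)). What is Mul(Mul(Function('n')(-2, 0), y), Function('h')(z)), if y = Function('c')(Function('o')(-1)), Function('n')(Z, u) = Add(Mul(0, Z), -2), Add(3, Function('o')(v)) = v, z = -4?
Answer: -56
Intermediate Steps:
Function('o')(v) = Add(-3, v)
Function('n')(Z, u) = -2 (Function('n')(Z, u) = Add(0, -2) = -2)
Function('h')(J) = Mul(Pow(Add(5, J), -1), Add(-3, J)) (Function('h')(J) = Mul(Add(-3, J), Pow(Add(5, J), -1)) = Mul(Pow(Add(5, J), -1), Add(-3, J)))
y = -4 (y = Add(-3, -1) = -4)
Mul(Mul(Function('n')(-2, 0), y), Function('h')(z)) = Mul(Mul(-2, -4), Mul(Pow(Add(5, -4), -1), Add(-3, -4))) = Mul(8, Mul(Pow(1, -1), -7)) = Mul(8, Mul(1, -7)) = Mul(8, -7) = -56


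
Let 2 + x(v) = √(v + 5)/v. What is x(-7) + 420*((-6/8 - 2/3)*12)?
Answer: -7142 - I*√2/7 ≈ -7142.0 - 0.20203*I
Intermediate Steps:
x(v) = -2 + √(5 + v)/v (x(v) = -2 + √(v + 5)/v = -2 + √(5 + v)/v)
x(-7) + 420*((-6/8 - 2/3)*12) = (-2 + √(5 - 7)/(-7)) + 420*((-6/8 - 2/3)*12) = (-2 - I*√2/7) + 420*((-6*⅛ - 2*⅓)*12) = (-2 - I*√2/7) + 420*((-¾ - ⅔)*12) = (-2 - I*√2/7) + 420*(-17/12*12) = (-2 - I*√2/7) + 420*(-17) = (-2 - I*√2/7) - 7140 = -7142 - I*√2/7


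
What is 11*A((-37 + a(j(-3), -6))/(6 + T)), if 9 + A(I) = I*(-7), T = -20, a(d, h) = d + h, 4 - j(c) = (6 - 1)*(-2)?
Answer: -517/2 ≈ -258.50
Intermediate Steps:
j(c) = 14 (j(c) = 4 - (6 - 1)*(-2) = 4 - 5*(-2) = 4 - 1*(-10) = 4 + 10 = 14)
A(I) = -9 - 7*I (A(I) = -9 + I*(-7) = -9 - 7*I)
11*A((-37 + a(j(-3), -6))/(6 + T)) = 11*(-9 - 7*(-37 + (14 - 6))/(6 - 20)) = 11*(-9 - 7*(-37 + 8)/(-14)) = 11*(-9 - (-203)*(-1)/14) = 11*(-9 - 7*29/14) = 11*(-9 - 29/2) = 11*(-47/2) = -517/2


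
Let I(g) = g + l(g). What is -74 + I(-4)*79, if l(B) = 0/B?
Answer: -390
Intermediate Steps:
l(B) = 0
I(g) = g (I(g) = g + 0 = g)
-74 + I(-4)*79 = -74 - 4*79 = -74 - 316 = -390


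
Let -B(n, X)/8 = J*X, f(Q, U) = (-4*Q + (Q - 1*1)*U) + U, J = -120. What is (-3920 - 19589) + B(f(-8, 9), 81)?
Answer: 54251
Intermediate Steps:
f(Q, U) = U - 4*Q + U*(-1 + Q) (f(Q, U) = (-4*Q + (Q - 1)*U) + U = (-4*Q + (-1 + Q)*U) + U = (-4*Q + U*(-1 + Q)) + U = U - 4*Q + U*(-1 + Q))
B(n, X) = 960*X (B(n, X) = -(-960)*X = 960*X)
(-3920 - 19589) + B(f(-8, 9), 81) = (-3920 - 19589) + 960*81 = -23509 + 77760 = 54251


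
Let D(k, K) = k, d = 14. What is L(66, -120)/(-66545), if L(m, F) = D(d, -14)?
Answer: -14/66545 ≈ -0.00021038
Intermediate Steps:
L(m, F) = 14
L(66, -120)/(-66545) = 14/(-66545) = 14*(-1/66545) = -14/66545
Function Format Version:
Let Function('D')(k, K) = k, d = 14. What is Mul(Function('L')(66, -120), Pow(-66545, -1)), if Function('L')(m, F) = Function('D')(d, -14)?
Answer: Rational(-14, 66545) ≈ -0.00021038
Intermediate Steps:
Function('L')(m, F) = 14
Mul(Function('L')(66, -120), Pow(-66545, -1)) = Mul(14, Pow(-66545, -1)) = Mul(14, Rational(-1, 66545)) = Rational(-14, 66545)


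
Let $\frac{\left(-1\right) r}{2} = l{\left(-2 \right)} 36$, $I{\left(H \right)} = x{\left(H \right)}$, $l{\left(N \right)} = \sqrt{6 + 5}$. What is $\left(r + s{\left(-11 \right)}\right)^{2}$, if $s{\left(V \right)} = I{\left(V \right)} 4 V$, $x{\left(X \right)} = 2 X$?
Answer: $994048 - 139392 \sqrt{11} \approx 5.3174 \cdot 10^{5}$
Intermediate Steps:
$l{\left(N \right)} = \sqrt{11}$
$I{\left(H \right)} = 2 H$
$r = - 72 \sqrt{11}$ ($r = - 2 \sqrt{11} \cdot 36 = - 2 \cdot 36 \sqrt{11} = - 72 \sqrt{11} \approx -238.8$)
$s{\left(V \right)} = 8 V^{2}$ ($s{\left(V \right)} = 2 V 4 V = 8 V V = 8 V^{2}$)
$\left(r + s{\left(-11 \right)}\right)^{2} = \left(- 72 \sqrt{11} + 8 \left(-11\right)^{2}\right)^{2} = \left(- 72 \sqrt{11} + 8 \cdot 121\right)^{2} = \left(- 72 \sqrt{11} + 968\right)^{2} = \left(968 - 72 \sqrt{11}\right)^{2}$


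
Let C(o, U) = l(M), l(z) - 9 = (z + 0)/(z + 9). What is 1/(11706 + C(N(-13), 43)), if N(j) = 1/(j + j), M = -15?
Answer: 2/23435 ≈ 8.5342e-5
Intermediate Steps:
N(j) = 1/(2*j)
l(z) = 9 + z/(9 + z) (l(z) = 9 + (z + 0)/(z + 9) = 9 + z/(9 + z))
C(o, U) = 23/2 (C(o, U) = (81 + 10*(-15))/(9 - 15) = (81 - 150)/(-6) = -⅙*(-69) = 23/2)
1/(11706 + C(N(-13), 43)) = 1/(11706 + 23/2) = 1/(23435/2) = 2/23435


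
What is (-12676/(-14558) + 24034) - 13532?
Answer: 76450396/7279 ≈ 10503.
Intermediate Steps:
(-12676/(-14558) + 24034) - 13532 = (-12676*(-1/14558) + 24034) - 13532 = (6338/7279 + 24034) - 13532 = 174949824/7279 - 13532 = 76450396/7279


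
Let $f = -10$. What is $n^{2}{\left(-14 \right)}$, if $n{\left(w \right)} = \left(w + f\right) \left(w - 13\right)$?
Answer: $419904$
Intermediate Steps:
$n{\left(w \right)} = \left(-13 + w\right) \left(-10 + w\right)$ ($n{\left(w \right)} = \left(w - 10\right) \left(w - 13\right) = \left(-10 + w\right) \left(-13 + w\right) = \left(-13 + w\right) \left(-10 + w\right)$)
$n^{2}{\left(-14 \right)} = \left(130 + \left(-14\right)^{2} - -322\right)^{2} = \left(130 + 196 + 322\right)^{2} = 648^{2} = 419904$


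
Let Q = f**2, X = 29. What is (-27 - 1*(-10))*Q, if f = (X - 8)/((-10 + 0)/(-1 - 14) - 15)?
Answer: -67473/1849 ≈ -36.492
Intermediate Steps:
f = -63/43 (f = (29 - 8)/((-10 + 0)/(-1 - 14) - 15) = 21/(-10/(-15) - 15) = 21/(-10*(-1/15) - 15) = 21/(2/3 - 15) = 21/(-43/3) = 21*(-3/43) = -63/43 ≈ -1.4651)
Q = 3969/1849 (Q = (-63/43)**2 = 3969/1849 ≈ 2.1466)
(-27 - 1*(-10))*Q = (-27 - 1*(-10))*(3969/1849) = (-27 + 10)*(3969/1849) = -17*3969/1849 = -67473/1849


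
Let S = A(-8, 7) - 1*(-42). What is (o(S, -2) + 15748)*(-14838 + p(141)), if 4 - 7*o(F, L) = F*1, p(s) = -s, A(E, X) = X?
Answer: -1650550989/7 ≈ -2.3579e+8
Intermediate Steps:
S = 49 (S = 7 - 1*(-42) = 7 + 42 = 49)
o(F, L) = 4/7 - F/7
(o(S, -2) + 15748)*(-14838 + p(141)) = ((4/7 - 1/7*49) + 15748)*(-14838 - 1*141) = ((4/7 - 7) + 15748)*(-14838 - 141) = (-45/7 + 15748)*(-14979) = (110191/7)*(-14979) = -1650550989/7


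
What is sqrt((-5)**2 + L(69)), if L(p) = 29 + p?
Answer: sqrt(123) ≈ 11.091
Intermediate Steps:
sqrt((-5)**2 + L(69)) = sqrt((-5)**2 + (29 + 69)) = sqrt(25 + 98) = sqrt(123)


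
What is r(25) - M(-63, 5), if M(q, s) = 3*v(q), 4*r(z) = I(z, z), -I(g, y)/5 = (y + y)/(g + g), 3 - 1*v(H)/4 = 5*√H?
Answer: -149/4 + 180*I*√7 ≈ -37.25 + 476.24*I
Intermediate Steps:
v(H) = 12 - 20*√H
I(g, y) = -5*y/g (I(g, y) = -5*(y + y)/(g + g) = -5*2*y/(2*g) = -5*2*y*1/(2*g) = -5*y/g)
r(z) = -5/4 (r(z) = (-5*z/z)/4 = (¼)*(-5) = -5/4)
M(q, s) = 36 - 60*√q (M(q, s) = 3*(12 - 20*√q) = 36 - 60*√q)
r(25) - M(-63, 5) = -5/4 - (36 - 180*I*√7) = -5/4 + (-36 + 180*I*√7) = -149/4 + 180*I*√7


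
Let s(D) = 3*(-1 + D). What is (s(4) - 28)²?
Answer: 361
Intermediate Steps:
s(D) = -3 + 3*D
(s(4) - 28)² = ((-3 + 3*4) - 28)² = ((-3 + 12) - 28)² = (9 - 28)² = (-19)² = 361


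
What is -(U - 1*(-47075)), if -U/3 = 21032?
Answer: 16021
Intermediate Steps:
U = -63096 (U = -3*21032 = -63096)
-(U - 1*(-47075)) = -(-63096 - 1*(-47075)) = -(-63096 + 47075) = -1*(-16021) = 16021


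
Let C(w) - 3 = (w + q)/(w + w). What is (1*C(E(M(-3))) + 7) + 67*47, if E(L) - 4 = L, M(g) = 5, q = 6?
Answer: 18959/6 ≈ 3159.8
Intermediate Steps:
E(L) = 4 + L
C(w) = 3 + (6 + w)/(2*w) (C(w) = 3 + (w + 6)/(w + w) = 3 + (6 + w)/((2*w)) = 3 + (6 + w)*(1/(2*w)) = 3 + (6 + w)/(2*w))
(1*C(E(M(-3))) + 7) + 67*47 = (1*(7/2 + 3/(4 + 5)) + 7) + 67*47 = (1*(7/2 + 3/9) + 7) + 3149 = (1*(7/2 + 3*(⅑)) + 7) + 3149 = (1*(7/2 + ⅓) + 7) + 3149 = (1*(23/6) + 7) + 3149 = (23/6 + 7) + 3149 = 65/6 + 3149 = 18959/6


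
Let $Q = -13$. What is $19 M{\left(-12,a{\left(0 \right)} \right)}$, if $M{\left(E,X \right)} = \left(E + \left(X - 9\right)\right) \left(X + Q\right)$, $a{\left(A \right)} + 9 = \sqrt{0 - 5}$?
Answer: $12445 - 988 i \sqrt{5} \approx 12445.0 - 2209.2 i$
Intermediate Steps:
$a{\left(A \right)} = -9 + i \sqrt{5}$ ($a{\left(A \right)} = -9 + \sqrt{0 - 5} = -9 + \sqrt{-5} = -9 + i \sqrt{5}$)
$M{\left(E,X \right)} = \left(-13 + X\right) \left(-9 + E + X\right)$ ($M{\left(E,X \right)} = \left(E + \left(X - 9\right)\right) \left(X - 13\right) = \left(E + \left(-9 + X\right)\right) \left(-13 + X\right) = \left(-9 + E + X\right) \left(-13 + X\right) = \left(-13 + X\right) \left(-9 + E + X\right)$)
$19 M{\left(-12,a{\left(0 \right)} \right)} = 19 \left(117 + \left(-9 + i \sqrt{5}\right)^{2} - 22 \left(-9 + i \sqrt{5}\right) - -156 - 12 \left(-9 + i \sqrt{5}\right)\right) = 19 \left(117 + \left(-9 + i \sqrt{5}\right)^{2} + \left(198 - 22 i \sqrt{5}\right) + 156 + \left(108 - 12 i \sqrt{5}\right)\right) = 19 \left(579 + \left(-9 + i \sqrt{5}\right)^{2} - 34 i \sqrt{5}\right) = 11001 + 19 \left(-9 + i \sqrt{5}\right)^{2} - 646 i \sqrt{5}$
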